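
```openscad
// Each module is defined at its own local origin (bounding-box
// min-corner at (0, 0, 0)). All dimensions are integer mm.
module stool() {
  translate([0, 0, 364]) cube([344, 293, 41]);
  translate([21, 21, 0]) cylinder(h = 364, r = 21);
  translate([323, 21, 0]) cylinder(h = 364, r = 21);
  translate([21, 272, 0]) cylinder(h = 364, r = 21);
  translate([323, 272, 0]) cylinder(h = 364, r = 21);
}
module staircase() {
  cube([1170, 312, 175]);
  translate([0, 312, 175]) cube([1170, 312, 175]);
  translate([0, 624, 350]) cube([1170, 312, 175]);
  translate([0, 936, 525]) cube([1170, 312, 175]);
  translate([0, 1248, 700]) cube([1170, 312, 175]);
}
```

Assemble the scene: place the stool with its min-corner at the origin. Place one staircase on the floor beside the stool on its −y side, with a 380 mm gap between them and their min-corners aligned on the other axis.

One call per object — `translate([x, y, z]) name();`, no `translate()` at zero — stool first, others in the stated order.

stool();
translate([0, -1940, 0]) staircase();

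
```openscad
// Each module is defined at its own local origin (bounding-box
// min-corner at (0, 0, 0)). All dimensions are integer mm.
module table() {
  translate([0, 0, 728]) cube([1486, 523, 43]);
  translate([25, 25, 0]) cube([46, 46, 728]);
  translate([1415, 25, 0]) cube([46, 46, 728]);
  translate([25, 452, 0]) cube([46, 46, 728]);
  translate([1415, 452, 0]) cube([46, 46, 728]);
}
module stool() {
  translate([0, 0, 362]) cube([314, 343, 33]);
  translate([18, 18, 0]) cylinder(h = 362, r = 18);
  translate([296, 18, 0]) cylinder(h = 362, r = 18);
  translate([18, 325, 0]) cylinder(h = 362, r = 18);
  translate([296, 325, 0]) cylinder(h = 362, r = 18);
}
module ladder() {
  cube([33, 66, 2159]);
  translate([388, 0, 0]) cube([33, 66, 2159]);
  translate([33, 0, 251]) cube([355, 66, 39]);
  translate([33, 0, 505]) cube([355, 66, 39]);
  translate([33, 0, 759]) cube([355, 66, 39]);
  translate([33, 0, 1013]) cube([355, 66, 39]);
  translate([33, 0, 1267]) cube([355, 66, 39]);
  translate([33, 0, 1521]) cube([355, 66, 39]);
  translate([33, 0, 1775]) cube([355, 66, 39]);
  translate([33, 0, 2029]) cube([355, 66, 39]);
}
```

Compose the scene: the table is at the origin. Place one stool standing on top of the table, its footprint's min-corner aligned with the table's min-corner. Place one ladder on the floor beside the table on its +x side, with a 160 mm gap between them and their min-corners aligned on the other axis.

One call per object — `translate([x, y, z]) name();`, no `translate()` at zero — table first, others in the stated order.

table();
translate([0, 0, 771]) stool();
translate([1646, 0, 0]) ladder();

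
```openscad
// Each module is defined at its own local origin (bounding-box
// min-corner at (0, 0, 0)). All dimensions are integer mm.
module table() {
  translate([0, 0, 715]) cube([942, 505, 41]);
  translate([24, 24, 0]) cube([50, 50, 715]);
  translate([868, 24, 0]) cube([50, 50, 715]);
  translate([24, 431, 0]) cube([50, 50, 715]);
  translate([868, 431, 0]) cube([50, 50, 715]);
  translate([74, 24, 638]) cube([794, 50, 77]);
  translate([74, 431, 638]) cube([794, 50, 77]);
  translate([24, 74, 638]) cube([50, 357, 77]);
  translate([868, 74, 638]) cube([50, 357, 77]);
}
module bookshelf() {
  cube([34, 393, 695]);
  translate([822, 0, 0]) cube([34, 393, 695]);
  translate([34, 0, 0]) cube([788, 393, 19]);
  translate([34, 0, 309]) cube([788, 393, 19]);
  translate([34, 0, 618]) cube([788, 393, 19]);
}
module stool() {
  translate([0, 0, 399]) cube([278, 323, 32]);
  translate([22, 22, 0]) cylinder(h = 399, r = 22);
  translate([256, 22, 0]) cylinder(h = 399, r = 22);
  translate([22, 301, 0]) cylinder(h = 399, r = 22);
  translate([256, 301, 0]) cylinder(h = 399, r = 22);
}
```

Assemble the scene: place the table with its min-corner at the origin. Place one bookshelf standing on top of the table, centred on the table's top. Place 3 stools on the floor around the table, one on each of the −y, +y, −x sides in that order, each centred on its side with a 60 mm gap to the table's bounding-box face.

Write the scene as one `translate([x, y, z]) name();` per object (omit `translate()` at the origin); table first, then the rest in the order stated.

table();
translate([43, 56, 756]) bookshelf();
translate([332, -383, 0]) stool();
translate([332, 565, 0]) stool();
translate([-338, 91, 0]) stool();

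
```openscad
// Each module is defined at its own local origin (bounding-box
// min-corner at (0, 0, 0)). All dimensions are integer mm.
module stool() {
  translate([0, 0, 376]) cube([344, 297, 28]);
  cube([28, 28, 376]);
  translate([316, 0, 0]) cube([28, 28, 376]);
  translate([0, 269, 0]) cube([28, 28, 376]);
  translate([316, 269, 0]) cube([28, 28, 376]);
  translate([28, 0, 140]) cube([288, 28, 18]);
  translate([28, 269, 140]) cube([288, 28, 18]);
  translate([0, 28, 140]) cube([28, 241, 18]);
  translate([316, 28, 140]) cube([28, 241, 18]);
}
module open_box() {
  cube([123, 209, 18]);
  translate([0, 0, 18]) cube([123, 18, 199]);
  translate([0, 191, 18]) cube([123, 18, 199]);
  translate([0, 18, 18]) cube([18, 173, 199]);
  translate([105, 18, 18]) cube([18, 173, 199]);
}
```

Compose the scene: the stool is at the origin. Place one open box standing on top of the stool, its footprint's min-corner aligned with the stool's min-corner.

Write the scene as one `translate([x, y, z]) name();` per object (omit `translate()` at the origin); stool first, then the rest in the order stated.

stool();
translate([0, 0, 404]) open_box();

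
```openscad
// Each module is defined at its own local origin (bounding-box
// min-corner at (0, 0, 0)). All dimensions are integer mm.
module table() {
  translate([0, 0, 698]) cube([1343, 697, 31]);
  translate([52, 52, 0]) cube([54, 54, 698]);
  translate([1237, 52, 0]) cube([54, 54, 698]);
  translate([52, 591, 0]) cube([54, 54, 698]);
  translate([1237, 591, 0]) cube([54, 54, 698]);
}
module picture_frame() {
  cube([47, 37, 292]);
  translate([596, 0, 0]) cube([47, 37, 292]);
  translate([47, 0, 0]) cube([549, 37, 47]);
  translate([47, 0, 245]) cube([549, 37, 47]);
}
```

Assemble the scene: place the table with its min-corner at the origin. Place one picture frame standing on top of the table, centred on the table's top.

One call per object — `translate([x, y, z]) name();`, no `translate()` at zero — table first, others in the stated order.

table();
translate([350, 330, 729]) picture_frame();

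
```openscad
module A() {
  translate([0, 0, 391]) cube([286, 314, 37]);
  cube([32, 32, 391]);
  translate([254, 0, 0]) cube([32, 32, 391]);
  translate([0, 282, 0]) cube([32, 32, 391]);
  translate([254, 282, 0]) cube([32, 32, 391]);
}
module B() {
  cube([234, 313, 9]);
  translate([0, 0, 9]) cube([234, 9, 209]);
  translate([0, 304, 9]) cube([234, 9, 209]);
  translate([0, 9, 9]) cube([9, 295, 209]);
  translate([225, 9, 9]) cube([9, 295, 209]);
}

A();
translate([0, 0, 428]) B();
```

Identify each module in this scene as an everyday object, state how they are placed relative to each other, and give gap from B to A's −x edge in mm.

The open box's min-x is at 0; the stool's min-x is 0; gap = 0 mm.

A is a stool. B is an open box. The open box is on top of the stool. The gap from the open box to the stool's −x edge is 0 mm.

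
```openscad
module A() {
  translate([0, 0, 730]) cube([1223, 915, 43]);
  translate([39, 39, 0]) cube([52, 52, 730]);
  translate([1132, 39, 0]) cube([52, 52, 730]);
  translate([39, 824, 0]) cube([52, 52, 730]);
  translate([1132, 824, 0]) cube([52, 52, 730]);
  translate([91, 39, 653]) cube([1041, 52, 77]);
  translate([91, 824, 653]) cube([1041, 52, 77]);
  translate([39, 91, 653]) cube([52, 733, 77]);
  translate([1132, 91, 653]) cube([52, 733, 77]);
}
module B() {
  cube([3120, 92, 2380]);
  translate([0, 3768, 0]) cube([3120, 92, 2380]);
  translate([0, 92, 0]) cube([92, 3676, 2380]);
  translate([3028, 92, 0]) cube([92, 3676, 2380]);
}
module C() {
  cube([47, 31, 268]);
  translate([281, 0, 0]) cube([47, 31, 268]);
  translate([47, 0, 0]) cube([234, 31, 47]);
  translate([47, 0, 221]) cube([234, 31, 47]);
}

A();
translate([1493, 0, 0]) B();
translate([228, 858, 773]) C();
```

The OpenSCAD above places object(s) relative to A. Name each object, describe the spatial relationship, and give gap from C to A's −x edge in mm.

The picture frame's min-x is at 228; the table's min-x is 0; gap = 228 mm.

A is a table. B is a house frame. C is a picture frame. The house frame is on the floor beside the table on its +x side. The picture frame is on top of the table. The gap from the picture frame to the table's −x edge is 228 mm.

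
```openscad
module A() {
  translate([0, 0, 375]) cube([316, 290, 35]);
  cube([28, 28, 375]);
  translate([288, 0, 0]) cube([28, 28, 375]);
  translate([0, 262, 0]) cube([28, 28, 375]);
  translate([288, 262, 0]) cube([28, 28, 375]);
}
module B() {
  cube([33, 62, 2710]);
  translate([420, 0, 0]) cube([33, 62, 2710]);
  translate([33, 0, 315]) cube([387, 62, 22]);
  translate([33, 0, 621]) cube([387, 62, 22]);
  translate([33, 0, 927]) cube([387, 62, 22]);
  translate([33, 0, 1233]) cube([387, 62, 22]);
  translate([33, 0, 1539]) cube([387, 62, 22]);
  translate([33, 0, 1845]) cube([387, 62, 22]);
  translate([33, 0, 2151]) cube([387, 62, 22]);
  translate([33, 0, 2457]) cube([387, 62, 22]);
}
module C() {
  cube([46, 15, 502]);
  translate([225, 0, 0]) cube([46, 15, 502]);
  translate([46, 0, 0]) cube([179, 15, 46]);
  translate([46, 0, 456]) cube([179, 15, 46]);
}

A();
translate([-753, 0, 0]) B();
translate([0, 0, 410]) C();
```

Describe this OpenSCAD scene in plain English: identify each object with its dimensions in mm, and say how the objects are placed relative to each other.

A is a four-legged stool. The seat is 316×290 mm, 35 mm thick, top at z = 410 mm. It stands on four square legs, each 28×28 mm in cross-section, from z = 0 to the seat underside, each flush with a corner of the seat.

B is a straight ladder. Two 33×62 mm vertical rails, 2710 mm tall, stand 453 mm apart (outside-to-outside) with their front faces coplanar on the −y side. 8 rungs, each 62 mm deep and 22 mm tall, span between the inner faces of the rails, front faces flush with the rails. The lowest rung's underside is at z = 315 mm and rungs are spaced 306 mm apart (underside to underside).

C is a rectangular picture frame lying in the x–z plane (depth along y). The opening is 179 mm wide (x) by 410 mm tall (z), surrounded by a border 46 mm wide on all four sides. The frame is 15 mm deep and is made of two full-height vertical stiles with two horizontal rails fitted between them.

The ladder is on the floor beside the stool on its −x side. The picture frame is on top of the stool.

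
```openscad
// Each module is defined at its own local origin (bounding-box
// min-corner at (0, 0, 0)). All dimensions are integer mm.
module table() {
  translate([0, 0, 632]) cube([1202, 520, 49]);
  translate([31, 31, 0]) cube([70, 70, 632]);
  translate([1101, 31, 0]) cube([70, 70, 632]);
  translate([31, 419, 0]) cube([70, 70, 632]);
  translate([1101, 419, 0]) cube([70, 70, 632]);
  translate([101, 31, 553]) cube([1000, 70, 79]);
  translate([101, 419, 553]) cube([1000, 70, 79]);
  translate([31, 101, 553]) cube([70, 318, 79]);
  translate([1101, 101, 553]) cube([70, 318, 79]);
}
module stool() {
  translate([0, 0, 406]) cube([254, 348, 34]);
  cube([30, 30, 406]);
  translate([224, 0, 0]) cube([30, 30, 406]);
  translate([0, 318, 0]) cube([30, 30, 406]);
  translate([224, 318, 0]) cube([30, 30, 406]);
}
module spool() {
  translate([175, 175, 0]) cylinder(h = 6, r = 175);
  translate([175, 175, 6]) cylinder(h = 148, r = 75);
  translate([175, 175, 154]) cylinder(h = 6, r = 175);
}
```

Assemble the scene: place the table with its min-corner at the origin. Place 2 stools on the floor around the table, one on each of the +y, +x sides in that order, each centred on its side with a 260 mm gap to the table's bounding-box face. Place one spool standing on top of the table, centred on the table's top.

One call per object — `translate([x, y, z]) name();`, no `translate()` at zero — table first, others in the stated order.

table();
translate([474, 780, 0]) stool();
translate([1462, 86, 0]) stool();
translate([426, 85, 681]) spool();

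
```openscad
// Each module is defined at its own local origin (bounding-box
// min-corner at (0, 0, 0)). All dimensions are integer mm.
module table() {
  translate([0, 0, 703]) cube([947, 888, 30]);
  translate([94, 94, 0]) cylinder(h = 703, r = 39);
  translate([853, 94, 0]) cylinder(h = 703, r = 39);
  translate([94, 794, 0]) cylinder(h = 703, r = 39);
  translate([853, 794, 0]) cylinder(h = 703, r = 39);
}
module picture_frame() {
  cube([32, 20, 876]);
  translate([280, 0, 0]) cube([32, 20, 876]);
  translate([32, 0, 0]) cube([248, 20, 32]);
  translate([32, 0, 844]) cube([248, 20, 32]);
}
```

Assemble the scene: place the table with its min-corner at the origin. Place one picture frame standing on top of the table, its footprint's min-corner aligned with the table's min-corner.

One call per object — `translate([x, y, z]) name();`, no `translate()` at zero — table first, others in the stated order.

table();
translate([0, 0, 733]) picture_frame();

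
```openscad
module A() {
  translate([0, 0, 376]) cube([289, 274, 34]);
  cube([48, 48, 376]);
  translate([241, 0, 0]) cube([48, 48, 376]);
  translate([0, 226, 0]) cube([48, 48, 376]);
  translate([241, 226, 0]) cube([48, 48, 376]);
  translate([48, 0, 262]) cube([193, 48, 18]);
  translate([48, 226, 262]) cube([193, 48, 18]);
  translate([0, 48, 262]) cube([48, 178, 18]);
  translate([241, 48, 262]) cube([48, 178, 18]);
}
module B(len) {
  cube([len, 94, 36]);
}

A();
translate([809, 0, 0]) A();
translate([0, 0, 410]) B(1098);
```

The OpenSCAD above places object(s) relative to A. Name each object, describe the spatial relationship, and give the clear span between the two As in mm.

A is a stool. B is a beam. A beam spans the tops of two stools. The clear span between the two stools is 520 mm.

Second stool starts at x = 809; first ends at x = 289; clear span = 809 − 289 = 520 mm.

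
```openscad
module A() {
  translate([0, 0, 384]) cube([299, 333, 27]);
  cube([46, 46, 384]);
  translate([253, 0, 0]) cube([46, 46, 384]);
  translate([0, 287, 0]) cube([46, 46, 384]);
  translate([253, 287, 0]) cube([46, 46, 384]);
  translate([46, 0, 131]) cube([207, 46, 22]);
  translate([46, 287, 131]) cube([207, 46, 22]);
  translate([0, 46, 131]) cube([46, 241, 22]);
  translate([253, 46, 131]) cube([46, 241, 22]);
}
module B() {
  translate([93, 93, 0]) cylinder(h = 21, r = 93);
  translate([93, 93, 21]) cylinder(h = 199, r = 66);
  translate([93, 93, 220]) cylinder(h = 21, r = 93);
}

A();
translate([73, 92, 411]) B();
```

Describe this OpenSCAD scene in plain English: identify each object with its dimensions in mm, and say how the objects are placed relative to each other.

A is a four-legged stool. The seat is a 299×333×27 mm slab whose top surface is at z = 411 mm; four square legs, each 46×46 mm in cross-section, run from the floor (z = 0) to the underside of the seat, each flush with a corner of the seat. Four stretchers, 46 mm wide and 22 mm tall, connect adjacent legs with their undersides at z = 131 mm, each running between the inner faces of the legs it joins and aligned with the legs' outer faces on the other axis.

B is a spool: two coaxial disc flanges of radius 93 mm and thickness 21 mm, joined by a core cylinder of radius 66 mm and height 199 mm. The lower flange rests on z = 0 and the three cylinders share a vertical axis.

The spool is on top of the stool.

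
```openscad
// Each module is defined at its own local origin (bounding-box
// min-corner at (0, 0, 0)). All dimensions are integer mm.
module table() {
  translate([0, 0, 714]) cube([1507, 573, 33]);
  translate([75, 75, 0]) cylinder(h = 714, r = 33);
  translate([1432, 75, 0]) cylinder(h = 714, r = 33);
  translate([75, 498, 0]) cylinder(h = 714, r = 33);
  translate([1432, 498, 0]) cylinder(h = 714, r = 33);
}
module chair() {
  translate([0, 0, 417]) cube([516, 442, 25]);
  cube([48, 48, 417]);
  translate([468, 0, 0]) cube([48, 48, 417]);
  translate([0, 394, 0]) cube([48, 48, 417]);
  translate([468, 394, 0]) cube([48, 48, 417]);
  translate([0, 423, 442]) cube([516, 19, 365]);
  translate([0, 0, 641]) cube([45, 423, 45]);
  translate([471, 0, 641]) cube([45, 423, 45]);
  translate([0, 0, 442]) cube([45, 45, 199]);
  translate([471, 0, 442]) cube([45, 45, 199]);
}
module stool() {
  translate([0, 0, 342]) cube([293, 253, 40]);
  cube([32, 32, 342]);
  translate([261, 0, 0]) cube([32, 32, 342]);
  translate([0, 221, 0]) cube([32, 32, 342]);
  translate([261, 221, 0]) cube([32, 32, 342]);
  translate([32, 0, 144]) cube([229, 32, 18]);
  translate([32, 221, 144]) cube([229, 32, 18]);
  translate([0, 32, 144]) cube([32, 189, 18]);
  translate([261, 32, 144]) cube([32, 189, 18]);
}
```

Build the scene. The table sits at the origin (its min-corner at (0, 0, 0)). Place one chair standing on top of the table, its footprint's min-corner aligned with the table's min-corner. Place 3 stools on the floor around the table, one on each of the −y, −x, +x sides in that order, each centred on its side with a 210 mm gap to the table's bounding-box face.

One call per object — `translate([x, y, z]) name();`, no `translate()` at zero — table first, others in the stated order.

table();
translate([0, 0, 747]) chair();
translate([607, -463, 0]) stool();
translate([-503, 160, 0]) stool();
translate([1717, 160, 0]) stool();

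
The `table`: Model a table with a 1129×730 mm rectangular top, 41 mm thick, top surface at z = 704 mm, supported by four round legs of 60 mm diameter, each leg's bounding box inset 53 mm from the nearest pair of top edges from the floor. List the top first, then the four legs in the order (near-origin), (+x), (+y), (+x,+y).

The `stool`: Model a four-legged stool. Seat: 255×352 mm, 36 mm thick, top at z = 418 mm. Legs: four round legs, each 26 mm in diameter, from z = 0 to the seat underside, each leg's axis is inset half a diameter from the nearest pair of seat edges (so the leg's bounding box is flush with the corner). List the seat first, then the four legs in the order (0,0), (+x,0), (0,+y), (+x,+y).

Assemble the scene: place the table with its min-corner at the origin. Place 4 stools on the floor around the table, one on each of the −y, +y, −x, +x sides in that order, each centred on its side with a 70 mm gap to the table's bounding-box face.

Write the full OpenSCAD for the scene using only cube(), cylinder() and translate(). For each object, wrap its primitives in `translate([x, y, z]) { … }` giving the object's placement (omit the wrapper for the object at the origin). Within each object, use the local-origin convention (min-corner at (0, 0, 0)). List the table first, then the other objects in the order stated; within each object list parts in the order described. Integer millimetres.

translate([0, 0, 663]) cube([1129, 730, 41]);
translate([83, 83, 0]) cylinder(h = 663, r = 30);
translate([1046, 83, 0]) cylinder(h = 663, r = 30);
translate([83, 647, 0]) cylinder(h = 663, r = 30);
translate([1046, 647, 0]) cylinder(h = 663, r = 30);
translate([437, -422, 0]) {
  translate([0, 0, 382]) cube([255, 352, 36]);
  translate([13, 13, 0]) cylinder(h = 382, r = 13);
  translate([242, 13, 0]) cylinder(h = 382, r = 13);
  translate([13, 339, 0]) cylinder(h = 382, r = 13);
  translate([242, 339, 0]) cylinder(h = 382, r = 13);
}
translate([437, 800, 0]) {
  translate([0, 0, 382]) cube([255, 352, 36]);
  translate([13, 13, 0]) cylinder(h = 382, r = 13);
  translate([242, 13, 0]) cylinder(h = 382, r = 13);
  translate([13, 339, 0]) cylinder(h = 382, r = 13);
  translate([242, 339, 0]) cylinder(h = 382, r = 13);
}
translate([-325, 189, 0]) {
  translate([0, 0, 382]) cube([255, 352, 36]);
  translate([13, 13, 0]) cylinder(h = 382, r = 13);
  translate([242, 13, 0]) cylinder(h = 382, r = 13);
  translate([13, 339, 0]) cylinder(h = 382, r = 13);
  translate([242, 339, 0]) cylinder(h = 382, r = 13);
}
translate([1199, 189, 0]) {
  translate([0, 0, 382]) cube([255, 352, 36]);
  translate([13, 13, 0]) cylinder(h = 382, r = 13);
  translate([242, 13, 0]) cylinder(h = 382, r = 13);
  translate([13, 339, 0]) cylinder(h = 382, r = 13);
  translate([242, 339, 0]) cylinder(h = 382, r = 13);
}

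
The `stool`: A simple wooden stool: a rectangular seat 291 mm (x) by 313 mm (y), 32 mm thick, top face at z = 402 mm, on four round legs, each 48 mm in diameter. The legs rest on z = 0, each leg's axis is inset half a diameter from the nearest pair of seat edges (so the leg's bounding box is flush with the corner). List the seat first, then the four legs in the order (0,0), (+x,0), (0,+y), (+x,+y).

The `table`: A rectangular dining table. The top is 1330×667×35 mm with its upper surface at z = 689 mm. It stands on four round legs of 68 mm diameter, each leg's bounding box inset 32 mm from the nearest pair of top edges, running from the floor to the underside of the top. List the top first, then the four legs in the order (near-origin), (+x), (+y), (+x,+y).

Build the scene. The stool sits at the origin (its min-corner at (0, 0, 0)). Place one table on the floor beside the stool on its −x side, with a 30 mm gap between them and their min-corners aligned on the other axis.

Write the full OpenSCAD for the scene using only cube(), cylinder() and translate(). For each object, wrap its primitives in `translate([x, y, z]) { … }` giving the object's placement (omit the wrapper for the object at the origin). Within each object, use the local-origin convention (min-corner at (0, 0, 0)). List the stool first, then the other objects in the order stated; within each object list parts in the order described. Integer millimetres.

translate([0, 0, 370]) cube([291, 313, 32]);
translate([24, 24, 0]) cylinder(h = 370, r = 24);
translate([267, 24, 0]) cylinder(h = 370, r = 24);
translate([24, 289, 0]) cylinder(h = 370, r = 24);
translate([267, 289, 0]) cylinder(h = 370, r = 24);
translate([-1360, 0, 0]) {
  translate([0, 0, 654]) cube([1330, 667, 35]);
  translate([66, 66, 0]) cylinder(h = 654, r = 34);
  translate([1264, 66, 0]) cylinder(h = 654, r = 34);
  translate([66, 601, 0]) cylinder(h = 654, r = 34);
  translate([1264, 601, 0]) cylinder(h = 654, r = 34);
}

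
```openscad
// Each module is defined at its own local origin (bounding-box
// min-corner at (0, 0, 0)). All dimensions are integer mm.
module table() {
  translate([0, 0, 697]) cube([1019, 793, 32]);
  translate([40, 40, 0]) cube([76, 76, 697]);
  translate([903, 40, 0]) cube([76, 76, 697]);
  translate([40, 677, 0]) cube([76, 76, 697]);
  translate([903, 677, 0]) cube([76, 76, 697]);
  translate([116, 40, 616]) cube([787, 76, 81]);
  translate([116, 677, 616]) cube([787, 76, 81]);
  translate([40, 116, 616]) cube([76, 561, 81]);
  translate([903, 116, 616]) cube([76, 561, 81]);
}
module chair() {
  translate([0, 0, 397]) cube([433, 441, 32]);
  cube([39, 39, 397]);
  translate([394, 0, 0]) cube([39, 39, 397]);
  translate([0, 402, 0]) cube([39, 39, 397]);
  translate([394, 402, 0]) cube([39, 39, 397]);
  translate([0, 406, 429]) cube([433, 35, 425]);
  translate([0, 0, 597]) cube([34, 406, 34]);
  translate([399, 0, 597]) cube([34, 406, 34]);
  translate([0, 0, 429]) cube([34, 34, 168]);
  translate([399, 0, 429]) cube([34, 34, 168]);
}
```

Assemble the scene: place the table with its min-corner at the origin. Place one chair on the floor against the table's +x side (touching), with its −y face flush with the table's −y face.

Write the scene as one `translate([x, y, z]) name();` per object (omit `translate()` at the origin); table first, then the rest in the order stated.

table();
translate([1019, 0, 0]) chair();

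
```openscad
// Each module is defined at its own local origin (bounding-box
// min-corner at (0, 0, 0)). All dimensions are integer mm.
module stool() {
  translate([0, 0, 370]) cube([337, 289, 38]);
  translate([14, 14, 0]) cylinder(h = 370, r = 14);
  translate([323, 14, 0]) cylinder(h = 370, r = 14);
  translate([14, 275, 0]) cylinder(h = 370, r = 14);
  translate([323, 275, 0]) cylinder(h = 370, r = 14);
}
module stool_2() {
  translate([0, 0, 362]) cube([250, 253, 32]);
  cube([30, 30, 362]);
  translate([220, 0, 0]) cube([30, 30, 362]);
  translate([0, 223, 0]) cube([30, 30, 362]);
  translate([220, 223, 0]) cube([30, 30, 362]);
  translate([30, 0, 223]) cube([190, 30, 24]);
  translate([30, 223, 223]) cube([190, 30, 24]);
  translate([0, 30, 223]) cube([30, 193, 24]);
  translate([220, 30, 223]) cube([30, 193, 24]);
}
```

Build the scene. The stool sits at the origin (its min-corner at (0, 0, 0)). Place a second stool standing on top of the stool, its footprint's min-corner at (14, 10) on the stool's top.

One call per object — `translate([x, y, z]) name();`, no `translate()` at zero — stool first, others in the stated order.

stool();
translate([14, 10, 408]) stool_2();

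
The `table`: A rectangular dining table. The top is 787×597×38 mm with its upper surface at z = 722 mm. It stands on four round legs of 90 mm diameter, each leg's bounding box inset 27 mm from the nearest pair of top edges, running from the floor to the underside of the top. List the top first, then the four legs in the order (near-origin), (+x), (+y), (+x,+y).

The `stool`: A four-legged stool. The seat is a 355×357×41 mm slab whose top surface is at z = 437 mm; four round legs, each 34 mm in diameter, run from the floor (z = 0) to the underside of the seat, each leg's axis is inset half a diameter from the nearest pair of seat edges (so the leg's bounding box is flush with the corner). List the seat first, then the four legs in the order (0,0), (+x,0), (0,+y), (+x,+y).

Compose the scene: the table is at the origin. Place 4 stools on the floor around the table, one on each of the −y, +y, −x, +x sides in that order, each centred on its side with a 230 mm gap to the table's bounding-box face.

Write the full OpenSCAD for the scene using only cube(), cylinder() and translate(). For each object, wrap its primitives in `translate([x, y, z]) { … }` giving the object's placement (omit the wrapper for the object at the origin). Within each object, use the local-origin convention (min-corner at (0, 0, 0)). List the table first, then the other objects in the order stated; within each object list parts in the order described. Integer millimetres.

translate([0, 0, 684]) cube([787, 597, 38]);
translate([72, 72, 0]) cylinder(h = 684, r = 45);
translate([715, 72, 0]) cylinder(h = 684, r = 45);
translate([72, 525, 0]) cylinder(h = 684, r = 45);
translate([715, 525, 0]) cylinder(h = 684, r = 45);
translate([216, -587, 0]) {
  translate([0, 0, 396]) cube([355, 357, 41]);
  translate([17, 17, 0]) cylinder(h = 396, r = 17);
  translate([338, 17, 0]) cylinder(h = 396, r = 17);
  translate([17, 340, 0]) cylinder(h = 396, r = 17);
  translate([338, 340, 0]) cylinder(h = 396, r = 17);
}
translate([216, 827, 0]) {
  translate([0, 0, 396]) cube([355, 357, 41]);
  translate([17, 17, 0]) cylinder(h = 396, r = 17);
  translate([338, 17, 0]) cylinder(h = 396, r = 17);
  translate([17, 340, 0]) cylinder(h = 396, r = 17);
  translate([338, 340, 0]) cylinder(h = 396, r = 17);
}
translate([-585, 120, 0]) {
  translate([0, 0, 396]) cube([355, 357, 41]);
  translate([17, 17, 0]) cylinder(h = 396, r = 17);
  translate([338, 17, 0]) cylinder(h = 396, r = 17);
  translate([17, 340, 0]) cylinder(h = 396, r = 17);
  translate([338, 340, 0]) cylinder(h = 396, r = 17);
}
translate([1017, 120, 0]) {
  translate([0, 0, 396]) cube([355, 357, 41]);
  translate([17, 17, 0]) cylinder(h = 396, r = 17);
  translate([338, 17, 0]) cylinder(h = 396, r = 17);
  translate([17, 340, 0]) cylinder(h = 396, r = 17);
  translate([338, 340, 0]) cylinder(h = 396, r = 17);
}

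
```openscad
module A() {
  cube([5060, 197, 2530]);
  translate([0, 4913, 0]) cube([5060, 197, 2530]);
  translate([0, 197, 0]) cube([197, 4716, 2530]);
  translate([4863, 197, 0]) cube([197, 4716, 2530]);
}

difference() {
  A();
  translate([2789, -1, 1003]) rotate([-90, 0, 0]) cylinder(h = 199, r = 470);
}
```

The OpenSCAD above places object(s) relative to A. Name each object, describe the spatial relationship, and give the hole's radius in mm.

The subtracted cylinder has r = 470 mm.

A is a house frame. The house frame has a circular hole through its front wall. The hole's radius is 470 mm.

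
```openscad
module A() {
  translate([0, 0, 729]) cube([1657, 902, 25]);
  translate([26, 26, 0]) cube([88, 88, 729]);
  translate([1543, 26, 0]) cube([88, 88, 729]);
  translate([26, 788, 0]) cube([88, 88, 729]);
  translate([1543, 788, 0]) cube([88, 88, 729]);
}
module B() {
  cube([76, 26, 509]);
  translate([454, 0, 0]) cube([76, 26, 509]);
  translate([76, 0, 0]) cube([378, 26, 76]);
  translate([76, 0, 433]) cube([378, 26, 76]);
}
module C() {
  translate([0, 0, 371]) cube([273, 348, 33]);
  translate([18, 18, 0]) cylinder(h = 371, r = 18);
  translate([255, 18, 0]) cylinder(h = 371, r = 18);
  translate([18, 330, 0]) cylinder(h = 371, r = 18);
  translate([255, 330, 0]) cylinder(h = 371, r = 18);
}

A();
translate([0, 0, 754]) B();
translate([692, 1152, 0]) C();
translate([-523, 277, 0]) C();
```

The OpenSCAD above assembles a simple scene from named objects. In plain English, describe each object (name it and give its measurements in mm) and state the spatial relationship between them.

A is a table with a 1657×902 mm rectangular top, 25 mm thick, top surface at z = 754 mm, supported by four 88×88 mm square legs, each inset 26 mm from the nearest pair of top edges, running from the floor.

B is a rectangular picture frame lying in the x–z plane (depth along y). The opening is 378 mm wide (x) by 357 mm tall (z), surrounded by a border 76 mm wide on all four sides. The frame is 26 mm deep and is made of two full-height vertical stiles with two horizontal rails fitted between them.

C is a simple wooden stool: a rectangular seat 273 mm (x) by 348 mm (y), 33 mm thick, top face at z = 404 mm, on four round legs, each 36 mm in diameter. The legs rest on z = 0, each leg's axis is inset half a diameter from the nearest pair of seat edges (so the leg's bounding box is flush with the corner).

The picture frame is on top of the table. Two stools sit around the table at the +y, −x sides.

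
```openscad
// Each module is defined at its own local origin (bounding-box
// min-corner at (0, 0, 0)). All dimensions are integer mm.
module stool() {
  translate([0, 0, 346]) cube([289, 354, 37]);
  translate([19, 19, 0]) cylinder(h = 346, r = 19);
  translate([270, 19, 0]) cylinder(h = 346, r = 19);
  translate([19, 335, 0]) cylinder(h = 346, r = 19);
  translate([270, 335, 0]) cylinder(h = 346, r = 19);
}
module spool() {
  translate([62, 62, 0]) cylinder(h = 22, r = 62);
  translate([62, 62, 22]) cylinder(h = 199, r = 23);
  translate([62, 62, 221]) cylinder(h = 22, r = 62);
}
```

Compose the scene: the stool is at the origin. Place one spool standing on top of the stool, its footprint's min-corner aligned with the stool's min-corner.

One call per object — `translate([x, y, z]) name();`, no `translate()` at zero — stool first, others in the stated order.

stool();
translate([0, 0, 383]) spool();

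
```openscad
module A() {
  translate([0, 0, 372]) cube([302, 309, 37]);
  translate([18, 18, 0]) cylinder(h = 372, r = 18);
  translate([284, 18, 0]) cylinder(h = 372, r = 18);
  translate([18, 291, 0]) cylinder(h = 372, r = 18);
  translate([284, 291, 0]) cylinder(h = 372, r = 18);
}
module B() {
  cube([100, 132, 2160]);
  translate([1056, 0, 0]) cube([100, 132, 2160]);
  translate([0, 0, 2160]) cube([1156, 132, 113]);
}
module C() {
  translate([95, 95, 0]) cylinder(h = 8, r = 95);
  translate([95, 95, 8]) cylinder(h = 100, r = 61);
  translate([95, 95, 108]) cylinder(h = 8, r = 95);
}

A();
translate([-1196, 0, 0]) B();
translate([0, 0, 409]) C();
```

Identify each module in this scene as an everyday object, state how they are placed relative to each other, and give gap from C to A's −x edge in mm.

The spool's min-x is at 0; the stool's min-x is 0; gap = 0 mm.

A is a stool. B is a door frame. C is a spool. The door frame is on the floor beside the stool on its −x side. The spool is on top of the stool. The gap from the spool to the stool's −x edge is 0 mm.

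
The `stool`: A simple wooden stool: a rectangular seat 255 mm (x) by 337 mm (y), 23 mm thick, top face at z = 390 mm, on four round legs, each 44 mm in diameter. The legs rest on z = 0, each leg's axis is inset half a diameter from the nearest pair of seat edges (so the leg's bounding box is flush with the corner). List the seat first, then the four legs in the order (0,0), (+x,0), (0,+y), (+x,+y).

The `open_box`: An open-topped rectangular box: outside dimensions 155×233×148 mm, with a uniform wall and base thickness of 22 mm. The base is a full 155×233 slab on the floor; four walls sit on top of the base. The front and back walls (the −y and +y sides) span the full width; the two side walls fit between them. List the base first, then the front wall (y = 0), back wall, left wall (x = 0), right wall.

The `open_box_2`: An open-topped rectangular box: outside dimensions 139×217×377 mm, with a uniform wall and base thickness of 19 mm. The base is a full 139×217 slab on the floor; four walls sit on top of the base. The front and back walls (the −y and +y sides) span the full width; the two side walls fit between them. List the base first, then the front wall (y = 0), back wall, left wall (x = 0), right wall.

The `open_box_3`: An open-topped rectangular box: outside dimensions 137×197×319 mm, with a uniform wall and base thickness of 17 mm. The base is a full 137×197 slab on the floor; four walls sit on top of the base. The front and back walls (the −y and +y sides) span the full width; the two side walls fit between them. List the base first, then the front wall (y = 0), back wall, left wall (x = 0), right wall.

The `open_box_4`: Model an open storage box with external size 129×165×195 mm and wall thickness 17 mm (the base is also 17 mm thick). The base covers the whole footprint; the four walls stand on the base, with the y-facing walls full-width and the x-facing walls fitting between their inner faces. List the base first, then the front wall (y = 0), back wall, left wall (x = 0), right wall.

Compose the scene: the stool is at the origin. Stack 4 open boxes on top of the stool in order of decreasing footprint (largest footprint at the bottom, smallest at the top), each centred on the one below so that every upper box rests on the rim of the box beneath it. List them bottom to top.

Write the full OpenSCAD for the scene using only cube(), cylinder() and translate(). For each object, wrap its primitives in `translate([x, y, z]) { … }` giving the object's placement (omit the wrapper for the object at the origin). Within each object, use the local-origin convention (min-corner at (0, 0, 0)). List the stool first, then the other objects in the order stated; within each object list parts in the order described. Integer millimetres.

translate([0, 0, 367]) cube([255, 337, 23]);
translate([22, 22, 0]) cylinder(h = 367, r = 22);
translate([233, 22, 0]) cylinder(h = 367, r = 22);
translate([22, 315, 0]) cylinder(h = 367, r = 22);
translate([233, 315, 0]) cylinder(h = 367, r = 22);
translate([50, 52, 390]) {
  cube([155, 233, 22]);
  translate([0, 0, 22]) cube([155, 22, 126]);
  translate([0, 211, 22]) cube([155, 22, 126]);
  translate([0, 22, 22]) cube([22, 189, 126]);
  translate([133, 22, 22]) cube([22, 189, 126]);
}
translate([58, 60, 538]) {
  cube([139, 217, 19]);
  translate([0, 0, 19]) cube([139, 19, 358]);
  translate([0, 198, 19]) cube([139, 19, 358]);
  translate([0, 19, 19]) cube([19, 179, 358]);
  translate([120, 19, 19]) cube([19, 179, 358]);
}
translate([59, 70, 915]) {
  cube([137, 197, 17]);
  translate([0, 0, 17]) cube([137, 17, 302]);
  translate([0, 180, 17]) cube([137, 17, 302]);
  translate([0, 17, 17]) cube([17, 163, 302]);
  translate([120, 17, 17]) cube([17, 163, 302]);
}
translate([63, 86, 1234]) {
  cube([129, 165, 17]);
  translate([0, 0, 17]) cube([129, 17, 178]);
  translate([0, 148, 17]) cube([129, 17, 178]);
  translate([0, 17, 17]) cube([17, 131, 178]);
  translate([112, 17, 17]) cube([17, 131, 178]);
}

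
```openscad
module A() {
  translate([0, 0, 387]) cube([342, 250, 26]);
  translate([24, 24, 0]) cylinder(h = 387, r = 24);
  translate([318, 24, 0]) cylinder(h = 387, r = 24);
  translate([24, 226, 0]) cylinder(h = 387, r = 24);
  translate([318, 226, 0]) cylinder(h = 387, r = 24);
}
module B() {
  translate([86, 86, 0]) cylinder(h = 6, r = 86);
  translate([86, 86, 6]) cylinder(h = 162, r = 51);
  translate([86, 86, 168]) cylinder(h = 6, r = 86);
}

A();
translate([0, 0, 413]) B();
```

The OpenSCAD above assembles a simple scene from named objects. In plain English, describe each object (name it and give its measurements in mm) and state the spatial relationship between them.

A is a simple wooden stool: a rectangular seat 342 mm (x) by 250 mm (y), 26 mm thick, top face at z = 413 mm, on four round legs, each 48 mm in diameter. The legs rest on z = 0, each leg's axis is inset half a diameter from the nearest pair of seat edges (so the leg's bounding box is flush with the corner).

B is a spool: two coaxial disc flanges of radius 86 mm and thickness 6 mm, joined by a core cylinder of radius 51 mm and height 162 mm. The lower flange rests on z = 0 and the three cylinders share a vertical axis.

The spool is on top of the stool.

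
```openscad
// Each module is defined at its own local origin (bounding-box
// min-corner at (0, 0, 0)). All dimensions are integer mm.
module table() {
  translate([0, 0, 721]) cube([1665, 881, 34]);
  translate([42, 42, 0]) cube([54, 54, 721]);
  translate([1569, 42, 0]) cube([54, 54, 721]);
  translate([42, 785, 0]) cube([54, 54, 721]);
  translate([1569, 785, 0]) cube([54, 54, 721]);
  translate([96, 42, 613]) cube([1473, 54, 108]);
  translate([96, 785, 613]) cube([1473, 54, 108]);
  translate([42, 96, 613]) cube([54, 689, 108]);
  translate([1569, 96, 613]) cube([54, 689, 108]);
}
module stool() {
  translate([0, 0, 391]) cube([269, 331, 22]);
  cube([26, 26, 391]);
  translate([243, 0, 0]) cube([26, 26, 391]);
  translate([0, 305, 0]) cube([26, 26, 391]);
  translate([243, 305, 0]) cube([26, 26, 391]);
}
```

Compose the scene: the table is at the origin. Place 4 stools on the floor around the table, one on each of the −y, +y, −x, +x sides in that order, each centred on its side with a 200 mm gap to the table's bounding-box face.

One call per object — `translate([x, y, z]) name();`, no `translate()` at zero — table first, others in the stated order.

table();
translate([698, -531, 0]) stool();
translate([698, 1081, 0]) stool();
translate([-469, 275, 0]) stool();
translate([1865, 275, 0]) stool();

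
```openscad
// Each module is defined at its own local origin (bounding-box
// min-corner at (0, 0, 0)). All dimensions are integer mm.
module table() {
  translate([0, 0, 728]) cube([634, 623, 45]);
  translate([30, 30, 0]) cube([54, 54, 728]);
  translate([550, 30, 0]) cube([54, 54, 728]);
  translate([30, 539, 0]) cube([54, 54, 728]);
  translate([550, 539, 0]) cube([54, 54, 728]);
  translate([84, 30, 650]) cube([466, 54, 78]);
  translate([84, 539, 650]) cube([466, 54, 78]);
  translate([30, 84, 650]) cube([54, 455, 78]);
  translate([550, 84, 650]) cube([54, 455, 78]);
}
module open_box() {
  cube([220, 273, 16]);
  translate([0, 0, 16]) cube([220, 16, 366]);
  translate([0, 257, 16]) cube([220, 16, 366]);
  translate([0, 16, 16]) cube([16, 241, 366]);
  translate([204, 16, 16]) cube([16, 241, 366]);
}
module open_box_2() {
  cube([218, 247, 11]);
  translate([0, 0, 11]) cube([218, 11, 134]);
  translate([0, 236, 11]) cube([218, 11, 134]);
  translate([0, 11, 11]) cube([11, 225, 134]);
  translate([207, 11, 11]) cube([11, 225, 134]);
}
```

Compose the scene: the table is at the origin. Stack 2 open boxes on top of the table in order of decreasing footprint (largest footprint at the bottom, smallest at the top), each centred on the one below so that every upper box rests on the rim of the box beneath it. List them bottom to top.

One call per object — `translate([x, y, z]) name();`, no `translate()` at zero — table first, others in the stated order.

table();
translate([207, 175, 773]) open_box();
translate([208, 188, 1155]) open_box_2();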